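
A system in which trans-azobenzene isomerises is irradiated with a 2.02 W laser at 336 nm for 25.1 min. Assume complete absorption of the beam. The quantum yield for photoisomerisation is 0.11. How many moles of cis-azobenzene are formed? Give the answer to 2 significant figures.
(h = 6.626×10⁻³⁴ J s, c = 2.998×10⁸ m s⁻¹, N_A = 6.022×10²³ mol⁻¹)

9.4×10⁻⁴ mol

Photon energy at 336 nm: hc/λ = (6.626×10⁻³⁴)(2.998×10⁸)/(336×10⁻⁹) = 5.912×10⁻¹⁹ J.
Energy delivered: (2.02 W)(1506 s) = 3042 J.
Photons incident: 3042 / 5.912×10⁻¹⁹ = 5.145×10²¹, i.e. 5.145×10²¹/6.022×10²³ = 0.008544 mol.
Product: Φ × n_abs = 0.11 × 0.008544 = 9.398×10⁻⁴ mol.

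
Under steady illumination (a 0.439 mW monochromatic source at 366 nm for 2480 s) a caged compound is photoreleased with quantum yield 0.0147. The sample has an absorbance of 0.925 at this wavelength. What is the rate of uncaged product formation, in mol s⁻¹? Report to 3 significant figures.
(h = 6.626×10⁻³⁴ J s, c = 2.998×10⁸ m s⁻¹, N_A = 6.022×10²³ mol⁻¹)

Photon energy at 366 nm: hc/λ = (6.626×10⁻³⁴)(2.998×10⁸)/(366×10⁻⁹) = 5.428×10⁻¹⁹ J.
Energy delivered: (0.439 mW)(2480 s) = 1.089 J.
Photons incident: 1.089 / 5.428×10⁻¹⁹ = 2.006×10¹⁸, i.e. 2.006×10¹⁸/6.022×10²³ = 3.331×10⁻⁶ mol.
Fraction absorbed: 1 − 10^(−0.925) = 0.8811.
Photons absorbed: 0.8811 × 3.331×10⁻⁶ = 2.935×10⁻⁶ mol.
Product formed: 0.0147 × 2.935×10⁻⁶ = 4.314×10⁻⁸ mol.
Rate: 4.314×10⁻⁸ / 2480 s = 1.74×10⁻¹¹ mol s⁻¹.

1.74×10⁻¹¹ mol s⁻¹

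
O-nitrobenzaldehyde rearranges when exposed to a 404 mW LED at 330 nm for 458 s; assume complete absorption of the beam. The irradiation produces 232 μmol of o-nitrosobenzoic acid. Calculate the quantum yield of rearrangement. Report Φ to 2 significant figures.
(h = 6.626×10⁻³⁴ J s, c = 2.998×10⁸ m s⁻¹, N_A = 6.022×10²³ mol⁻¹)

Product: 232 μmol = 2.32×10⁻⁴ mol.
Photon energy at 330 nm: hc/λ = (6.626×10⁻³⁴)(2.998×10⁸)/(330×10⁻⁹) = 6.020×10⁻¹⁹ J.
Energy delivered: (404 mW)(458 s) = 185.0 J.
Photons incident: 185.0 / 6.020×10⁻¹⁹ = 3.073×10²⁰, i.e. 3.073×10²⁰/6.022×10²³ = 5.103×10⁻⁴ mol.
Φ = 2.32×10⁻⁴ mol / 5.103×10⁻⁴ mol photons = 0.45.

Φ = 0.45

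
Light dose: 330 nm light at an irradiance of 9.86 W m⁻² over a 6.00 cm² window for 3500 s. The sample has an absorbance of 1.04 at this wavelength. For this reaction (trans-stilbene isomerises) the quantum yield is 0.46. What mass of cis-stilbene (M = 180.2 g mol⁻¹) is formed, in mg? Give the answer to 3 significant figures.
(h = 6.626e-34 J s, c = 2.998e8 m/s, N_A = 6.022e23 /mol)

Photon energy at 330 nm: hc/λ = (6.626e-34)(2.998e8)/(330e-9) = 6.020e-19 J.
Energy delivered: (9.86 W m⁻²)(6.00e-4 m²)(3500 s) = 20.71 J.
Photons incident: 20.71 / 6.020e-19 = 3.440e19, i.e. 3.440e19/6.022e23 = 5.712e-5 mol.
Fraction absorbed: 1 − 10^(−1.04) = 0.9088.
Photons absorbed: 0.9088 × 5.712e-5 = 5.191e-5 mol.
Product: Φ × n_abs = 0.46 × 5.191e-5 = 2.388e-5 mol.
Mass: 2.388e-5 × 180.2 = 0.004303 g = 4.30 mg.

4.30 mg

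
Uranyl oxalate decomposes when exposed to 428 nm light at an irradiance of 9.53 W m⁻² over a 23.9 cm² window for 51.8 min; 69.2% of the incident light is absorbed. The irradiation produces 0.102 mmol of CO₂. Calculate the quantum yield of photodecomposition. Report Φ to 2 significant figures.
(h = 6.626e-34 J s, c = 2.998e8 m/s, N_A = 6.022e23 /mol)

Product: 0.102 mmol = 1.02e-4 mol.
Photon energy at 428 nm: hc/λ = (6.626e-34)(2.998e8)/(428e-9) = 4.641e-19 J.
Energy delivered: (9.53 W m⁻²)(23.9e-4 m²)(3108 s) = 70.79 J.
Photons incident: 70.79 / 4.641e-19 = 1.525e20, i.e. 1.525e20/6.022e23 = 2.532e-4 mol.
Photons absorbed: 0.692 × 2.532e-4 = 1.752e-4 mol.
Φ = 1.02e-4 mol / 1.752e-4 mol photons = 0.58.

Φ = 0.58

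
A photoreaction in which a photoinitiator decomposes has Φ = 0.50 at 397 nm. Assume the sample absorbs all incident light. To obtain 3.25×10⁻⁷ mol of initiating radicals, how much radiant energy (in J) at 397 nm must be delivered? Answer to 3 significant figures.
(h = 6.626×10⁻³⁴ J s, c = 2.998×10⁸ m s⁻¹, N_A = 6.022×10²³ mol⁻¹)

0.196 J

Photons that must be absorbed: 3.25×10⁻⁷ / 0.50 = 6.500×10⁻⁷ mol.
Photon energy: hc/λ = 5.004×10⁻¹⁹ J; per mole, 3.013×10⁵ J mol⁻¹.
Energy required: 6.500×10⁻⁷ × 3.013×10⁵ = 0.196 J.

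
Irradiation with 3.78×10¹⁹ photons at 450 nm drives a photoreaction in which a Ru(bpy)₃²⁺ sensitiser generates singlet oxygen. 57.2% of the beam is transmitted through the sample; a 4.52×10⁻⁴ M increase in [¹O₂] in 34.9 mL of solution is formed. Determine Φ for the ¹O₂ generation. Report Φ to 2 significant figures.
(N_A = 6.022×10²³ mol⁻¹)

Φ = 0.59

Product: (4.52×10⁻⁴ M)(0.0349 L) = 1.577×10⁻⁵ mol.
Moles of photons: 3.78×10¹⁹ / 6.022×10²³ = 6.277×10⁻⁵ mol.
Fraction absorbed: 1 − 57.2/100 = 0.4280.
Photons absorbed: 0.4280 × 6.277×10⁻⁵ = 2.687×10⁻⁵ mol.
Φ = 1.577×10⁻⁵ mol / 2.687×10⁻⁵ mol photons = 0.59.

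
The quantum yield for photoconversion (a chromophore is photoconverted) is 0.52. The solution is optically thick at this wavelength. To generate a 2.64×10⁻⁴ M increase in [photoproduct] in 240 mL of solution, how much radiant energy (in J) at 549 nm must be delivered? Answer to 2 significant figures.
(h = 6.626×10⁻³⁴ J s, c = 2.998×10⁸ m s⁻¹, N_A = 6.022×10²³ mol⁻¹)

27 J

Product: (2.64×10⁻⁴ M)(0.24 L) = 6.336×10⁻⁵ mol.
Photons that must be absorbed: 6.336×10⁻⁵ / 0.52 = 1.218×10⁻⁴ mol.
Photon energy: hc/λ = 3.618×10⁻¹⁹ J; per mole, 2.179×10⁵ J mol⁻¹.
Energy required: 1.218×10⁻⁴ × 2.179×10⁵ = 27 J.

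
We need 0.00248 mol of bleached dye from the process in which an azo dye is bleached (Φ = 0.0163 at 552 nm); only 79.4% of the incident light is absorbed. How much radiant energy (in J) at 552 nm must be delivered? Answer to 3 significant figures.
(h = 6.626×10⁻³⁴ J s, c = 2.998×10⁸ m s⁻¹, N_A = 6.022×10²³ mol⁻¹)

Photons that must be absorbed: 0.00248 / 0.0163 = 0.1521 mol.
Incident photons needed: 0.1521 / 0.794 = 0.1916 mol.
Photon energy: hc/λ = 3.599×10⁻¹⁹ J; per mole, 2.167×10⁵ J mol⁻¹.
Energy required: 0.1916 × 2.167×10⁵ = 4.15×10⁴ J.

4.15×10⁴ J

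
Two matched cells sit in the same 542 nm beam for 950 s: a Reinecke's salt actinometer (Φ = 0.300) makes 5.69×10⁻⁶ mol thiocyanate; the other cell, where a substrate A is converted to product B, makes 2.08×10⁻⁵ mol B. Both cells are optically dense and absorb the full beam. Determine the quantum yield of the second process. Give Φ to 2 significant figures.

Photons absorbed by the actinometer: 5.69×10⁻⁶ / 0.300 = 1.897×10⁻⁵ mol.
Φ(unknown) = 2.08×10⁻⁵ / 1.897×10⁻⁵ = 1.1.

Φ = 1.1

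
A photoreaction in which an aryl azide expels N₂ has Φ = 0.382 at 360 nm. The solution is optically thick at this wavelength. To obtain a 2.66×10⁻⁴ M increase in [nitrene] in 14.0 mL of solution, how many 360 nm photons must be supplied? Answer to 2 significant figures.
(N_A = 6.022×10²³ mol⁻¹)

5.9×10¹⁸ photons

Product: (2.66×10⁻⁴ M)(0.014 L) = 3.724×10⁻⁶ mol.
Photons that must be absorbed: 3.724×10⁻⁶ / 0.382 = 9.749×10⁻⁶ mol.
Photon count: 9.749×10⁻⁶ × 6.022×10²³ = 5.9×10¹⁸.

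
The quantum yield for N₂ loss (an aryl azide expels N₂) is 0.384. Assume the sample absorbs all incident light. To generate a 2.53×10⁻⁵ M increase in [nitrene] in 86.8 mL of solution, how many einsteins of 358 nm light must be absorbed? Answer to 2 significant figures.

5.7×10⁻⁶ einstein

Product: (2.53×10⁻⁵ M)(0.0868 L) = 2.196×10⁻⁶ mol.
Photons that must be absorbed: 2.196×10⁻⁶ / 0.384 = 5.719×10⁻⁶ mol.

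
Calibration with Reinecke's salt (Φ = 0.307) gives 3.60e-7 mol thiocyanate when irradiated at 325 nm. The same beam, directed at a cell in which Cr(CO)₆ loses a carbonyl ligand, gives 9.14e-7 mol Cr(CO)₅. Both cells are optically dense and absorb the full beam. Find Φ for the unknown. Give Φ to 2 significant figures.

Photons absorbed by the actinometer: 3.60e-7 / 0.307 = 1.173e-6 mol.
Φ(unknown) = 9.14e-7 / 1.173e-6 = 0.78.

Φ = 0.78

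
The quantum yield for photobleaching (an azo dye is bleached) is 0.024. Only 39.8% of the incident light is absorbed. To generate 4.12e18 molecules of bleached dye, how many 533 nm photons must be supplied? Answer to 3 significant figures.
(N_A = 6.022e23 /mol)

Product: 4.12e18 / 6.022e23 = 6.842e-6 mol.
Photons that must be absorbed: 6.842e-6 / 0.024 = 2.851e-4 mol.
Incident photons needed: 2.851e-4 / 0.398 = 7.163e-4 mol.
Photon count: 7.163e-4 × 6.022e23 = 4.31e20.

4.31e20 photons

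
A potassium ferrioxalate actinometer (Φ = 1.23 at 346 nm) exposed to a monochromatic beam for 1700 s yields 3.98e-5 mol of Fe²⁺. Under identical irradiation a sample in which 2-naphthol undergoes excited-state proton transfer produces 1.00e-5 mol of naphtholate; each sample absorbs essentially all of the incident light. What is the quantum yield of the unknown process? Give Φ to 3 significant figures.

Φ = 0.309

Photons absorbed by the actinometer: 3.98e-5 / 1.23 = 3.236e-5 mol.
Φ(unknown) = 1.00e-5 / 3.236e-5 = 0.309.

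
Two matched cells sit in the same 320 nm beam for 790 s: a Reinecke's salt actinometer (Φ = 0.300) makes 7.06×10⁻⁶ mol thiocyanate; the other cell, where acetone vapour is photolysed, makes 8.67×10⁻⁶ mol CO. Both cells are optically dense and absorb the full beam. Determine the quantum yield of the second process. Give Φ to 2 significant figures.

Photons absorbed by the actinometer: 7.06×10⁻⁶ / 0.300 = 2.353×10⁻⁵ mol.
Φ(unknown) = 8.67×10⁻⁶ / 2.353×10⁻⁵ = 0.37.

Φ = 0.37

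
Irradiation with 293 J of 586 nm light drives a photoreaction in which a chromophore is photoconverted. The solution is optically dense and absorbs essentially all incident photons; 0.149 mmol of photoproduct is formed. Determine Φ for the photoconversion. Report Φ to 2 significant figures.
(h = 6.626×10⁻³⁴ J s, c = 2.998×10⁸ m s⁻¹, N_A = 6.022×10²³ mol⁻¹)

Product: 0.149 mmol = 1.49×10⁻⁴ mol.
Photon energy at 586 nm: hc/λ = (6.626×10⁻³⁴)(2.998×10⁸)/(586×10⁻⁹) = 3.390×10⁻¹⁹ J.
Photons incident: 293 / 3.390×10⁻¹⁹ = 8.643×10²⁰, i.e. 8.643×10²⁰/6.022×10²³ = 0.001435 mol.
Φ = 1.49×10⁻⁴ mol / 0.001435 mol photons = 0.10.

Φ = 0.10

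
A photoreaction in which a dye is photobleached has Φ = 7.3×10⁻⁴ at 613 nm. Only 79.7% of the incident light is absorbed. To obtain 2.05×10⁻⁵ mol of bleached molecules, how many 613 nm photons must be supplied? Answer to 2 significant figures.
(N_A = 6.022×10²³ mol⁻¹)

Photons that must be absorbed: 2.05×10⁻⁵ / 7.3×10⁻⁴ = 0.02808 mol.
Incident photons needed: 0.02808 / 0.797 = 0.03523 mol.
Photon count: 0.03523 × 6.022×10²³ = 2.1×10²².

2.1×10²² photons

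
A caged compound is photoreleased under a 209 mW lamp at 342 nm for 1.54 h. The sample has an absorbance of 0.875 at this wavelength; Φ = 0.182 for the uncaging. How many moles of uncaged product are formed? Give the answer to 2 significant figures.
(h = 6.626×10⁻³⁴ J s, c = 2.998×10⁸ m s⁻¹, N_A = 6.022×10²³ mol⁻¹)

5.2×10⁻⁴ mol

Photon energy at 342 nm: hc/λ = (6.626×10⁻³⁴)(2.998×10⁸)/(342×10⁻⁹) = 5.808×10⁻¹⁹ J.
Energy delivered: (209 mW)(5544 s) = 1159 J.
Photons incident: 1159 / 5.808×10⁻¹⁹ = 1.996×10²¹, i.e. 1.996×10²¹/6.022×10²³ = 0.003315 mol.
Fraction absorbed: 1 − 10^(−0.875) = 0.8666.
Photons absorbed: 0.8666 × 0.003315 = 0.002873 mol.
Product: Φ × n_abs = 0.182 × 0.002873 = 5.229×10⁻⁴ mol.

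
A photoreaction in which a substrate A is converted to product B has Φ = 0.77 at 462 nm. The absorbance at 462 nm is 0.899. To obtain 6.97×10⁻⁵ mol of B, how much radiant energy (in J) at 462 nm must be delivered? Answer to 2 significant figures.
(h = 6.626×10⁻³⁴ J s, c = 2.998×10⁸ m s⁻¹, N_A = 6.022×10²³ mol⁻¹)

Photons that must be absorbed: 6.97×10⁻⁵ / 0.77 = 9.052×10⁻⁵ mol.
Fraction absorbed: 1 − 10^(−0.899) = 0.8738.
Incident photons needed: 9.052×10⁻⁵ / 0.8738 = 1.036×10⁻⁴ mol.
Photon energy: hc/λ = 4.300×10⁻¹⁹ J; per mole, 2.589×10⁵ J mol⁻¹.
Energy required: 1.036×10⁻⁴ × 2.589×10⁵ = 27 J.

27 J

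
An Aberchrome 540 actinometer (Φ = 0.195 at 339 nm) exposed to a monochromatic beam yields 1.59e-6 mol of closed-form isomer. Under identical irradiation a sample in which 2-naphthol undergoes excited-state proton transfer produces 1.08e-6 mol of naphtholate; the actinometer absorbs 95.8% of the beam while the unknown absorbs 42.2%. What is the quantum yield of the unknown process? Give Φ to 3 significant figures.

Photons absorbed by the actinometer: 1.59e-6 / 0.195 = 8.154e-6 mol.
Incident flux: 8.154e-6 / 0.958 = 8.511e-6 einstein.
Absorbed by unknown: 0.422 × 8.511e-6 = 3.592e-6 mol.
Φ(unknown) = 1.08e-6 / 3.592e-6 = 0.301.

Φ = 0.301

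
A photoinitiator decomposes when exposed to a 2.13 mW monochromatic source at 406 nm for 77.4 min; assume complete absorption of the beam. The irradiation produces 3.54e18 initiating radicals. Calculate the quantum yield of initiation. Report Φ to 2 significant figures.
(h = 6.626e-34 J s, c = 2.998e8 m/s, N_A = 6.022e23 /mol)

Product: 3.54e18 / 6.022e23 = 5.878e-6 mol.
Photon energy at 406 nm: hc/λ = (6.626e-34)(2.998e8)/(406e-9) = 4.893e-19 J.
Energy delivered: (2.13 mW)(4644 s) = 9.892 J.
Photons incident: 9.892 / 4.893e-19 = 2.022e19, i.e. 2.022e19/6.022e23 = 3.358e-5 mol.
Φ = 5.878e-6 mol / 3.358e-5 mol photons = 0.18.

Φ = 0.18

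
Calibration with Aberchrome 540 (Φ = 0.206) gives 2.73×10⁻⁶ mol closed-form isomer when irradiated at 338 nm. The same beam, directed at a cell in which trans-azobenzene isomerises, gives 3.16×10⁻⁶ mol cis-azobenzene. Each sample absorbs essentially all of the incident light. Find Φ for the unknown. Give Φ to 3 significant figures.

Φ = 0.238

Photons absorbed by the actinometer: 2.73×10⁻⁶ / 0.206 = 1.325×10⁻⁵ mol.
Φ(unknown) = 3.16×10⁻⁶ / 1.325×10⁻⁵ = 0.238.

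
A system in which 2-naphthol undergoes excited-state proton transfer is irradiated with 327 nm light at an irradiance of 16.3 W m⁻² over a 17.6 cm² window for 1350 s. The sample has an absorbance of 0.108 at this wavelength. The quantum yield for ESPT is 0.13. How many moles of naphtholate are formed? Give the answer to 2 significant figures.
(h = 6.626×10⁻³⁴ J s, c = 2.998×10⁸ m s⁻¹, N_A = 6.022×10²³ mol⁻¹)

3.0×10⁻⁶ mol

Photon energy at 327 nm: hc/λ = (6.626×10⁻³⁴)(2.998×10⁸)/(327×10⁻⁹) = 6.075×10⁻¹⁹ J.
Energy delivered: (16.3 W m⁻²)(17.6×10⁻⁴ m²)(1350 s) = 38.73 J.
Photons incident: 38.73 / 6.075×10⁻¹⁹ = 6.375×10¹⁹, i.e. 6.375×10¹⁹/6.022×10²³ = 1.059×10⁻⁴ mol.
Fraction absorbed: 1 − 10^(−0.108) = 0.2202.
Photons absorbed: 0.2202 × 1.059×10⁻⁴ = 2.332×10⁻⁵ mol.
Product: Φ × n_abs = 0.13 × 2.332×10⁻⁵ = 3.032×10⁻⁶ mol.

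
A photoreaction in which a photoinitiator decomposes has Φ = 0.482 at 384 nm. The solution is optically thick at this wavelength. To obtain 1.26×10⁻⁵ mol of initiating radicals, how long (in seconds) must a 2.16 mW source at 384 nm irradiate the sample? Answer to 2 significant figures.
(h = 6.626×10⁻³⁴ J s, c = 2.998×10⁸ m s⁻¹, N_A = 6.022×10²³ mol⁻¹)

Photons that must be absorbed: 1.26×10⁻⁵ / 0.482 = 2.614×10⁻⁵ mol.
Photon energy: hc/λ = 5.173×10⁻¹⁹ J; per mole, 3.115×10⁵ J mol⁻¹.
Energy required: 2.614×10⁻⁵ × 3.115×10⁵ = 8.143 J.
Time: 8.143 J / 0.00216 W = 3800 s.

t ≈ 3800 s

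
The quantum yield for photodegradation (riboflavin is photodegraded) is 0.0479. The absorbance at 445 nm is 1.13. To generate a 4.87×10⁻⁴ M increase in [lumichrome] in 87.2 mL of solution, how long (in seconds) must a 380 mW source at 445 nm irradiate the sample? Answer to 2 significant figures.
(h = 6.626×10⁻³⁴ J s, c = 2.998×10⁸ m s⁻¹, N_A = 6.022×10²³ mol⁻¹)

Product: (4.87×10⁻⁴ M)(0.0872 L) = 4.247×10⁻⁵ mol.
Photons that must be absorbed: 4.247×10⁻⁵ / 0.0479 = 8.866×10⁻⁴ mol.
Fraction absorbed: 1 − 10^(−1.13) = 0.9259.
Incident photons needed: 8.866×10⁻⁴ / 0.9259 = 9.576×10⁻⁴ mol.
Photon energy: hc/λ = 4.464×10⁻¹⁹ J; per mole, 2.688×10⁵ J mol⁻¹.
Energy required: 9.576×10⁻⁴ × 2.688×10⁵ = 257.4 J.
Time: 257.4 J / 0.38 W = 680 s.

t ≈ 680 s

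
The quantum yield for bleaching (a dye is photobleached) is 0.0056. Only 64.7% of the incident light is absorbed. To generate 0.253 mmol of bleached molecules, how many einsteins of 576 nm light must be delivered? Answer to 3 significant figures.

0.0698 einstein

Product: 0.253 mmol = 2.53e-4 mol.
Photons that must be absorbed: 2.53e-4 / 0.0056 = 0.04518 mol.
Incident photons needed: 0.04518 / 0.647 = 0.06983 mol.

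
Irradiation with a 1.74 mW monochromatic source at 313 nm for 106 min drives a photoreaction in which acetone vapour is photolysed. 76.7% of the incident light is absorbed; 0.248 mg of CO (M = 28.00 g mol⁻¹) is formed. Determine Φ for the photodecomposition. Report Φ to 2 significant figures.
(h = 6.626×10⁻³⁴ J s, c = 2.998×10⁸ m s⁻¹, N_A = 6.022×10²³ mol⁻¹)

Φ = 0.40

Product: 0.248 mg / 28.00 g mol⁻¹ = 8.857×10⁻⁶ mol.
Photon energy at 313 nm: hc/λ = (6.626×10⁻³⁴)(2.998×10⁸)/(313×10⁻⁹) = 6.347×10⁻¹⁹ J.
Energy delivered: (1.74 mW)(6360 s) = 11.07 J.
Photons incident: 11.07 / 6.347×10⁻¹⁹ = 1.744×10¹⁹, i.e. 1.744×10¹⁹/6.022×10²³ = 2.896×10⁻⁵ mol.
Photons absorbed: 0.767 × 2.896×10⁻⁵ = 2.221×10⁻⁵ mol.
Φ = 8.857×10⁻⁶ mol / 2.221×10⁻⁵ mol photons = 0.40.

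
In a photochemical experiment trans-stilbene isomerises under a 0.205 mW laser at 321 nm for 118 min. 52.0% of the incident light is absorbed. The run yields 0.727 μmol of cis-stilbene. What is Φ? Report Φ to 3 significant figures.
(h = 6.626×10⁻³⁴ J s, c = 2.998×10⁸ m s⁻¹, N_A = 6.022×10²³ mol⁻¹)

Product: 0.727 μmol = 7.27×10⁻⁷ mol.
Photon energy at 321 nm: hc/λ = (6.626×10⁻³⁴)(2.998×10⁸)/(321×10⁻⁹) = 6.188×10⁻¹⁹ J.
Energy delivered: (0.205 mW)(7080 s) = 1.451 J.
Photons incident: 1.451 / 6.188×10⁻¹⁹ = 2.345×10¹⁸, i.e. 2.345×10¹⁸/6.022×10²³ = 3.894×10⁻⁶ mol.
Photons absorbed: 0.520 × 3.894×10⁻⁶ = 2.025×10⁻⁶ mol.
Φ = 7.27×10⁻⁷ mol / 2.025×10⁻⁶ mol photons = 0.359.

Φ = 0.359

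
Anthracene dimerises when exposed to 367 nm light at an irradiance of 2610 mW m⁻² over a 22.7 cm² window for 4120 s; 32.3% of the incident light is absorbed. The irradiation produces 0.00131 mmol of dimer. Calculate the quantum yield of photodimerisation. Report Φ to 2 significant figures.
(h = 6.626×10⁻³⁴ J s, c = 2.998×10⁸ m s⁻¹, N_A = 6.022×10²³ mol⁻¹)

Φ = 0.054

Product: 0.00131 mmol = 1.31×10⁻⁶ mol.
Photon energy at 367 nm: hc/λ = (6.626×10⁻³⁴)(2.998×10⁸)/(367×10⁻⁹) = 5.413×10⁻¹⁹ J.
Energy delivered: (2610 mW m⁻²)(22.7×10⁻⁴ m²)(4120 s) = 24.41 J.
Photons incident: 24.41 / 5.413×10⁻¹⁹ = 4.510×10¹⁹, i.e. 4.510×10¹⁹/6.022×10²³ = 7.489×10⁻⁵ mol.
Photons absorbed: 0.323 × 7.489×10⁻⁵ = 2.419×10⁻⁵ mol.
Φ = 1.31×10⁻⁶ mol / 2.419×10⁻⁵ mol photons = 0.054.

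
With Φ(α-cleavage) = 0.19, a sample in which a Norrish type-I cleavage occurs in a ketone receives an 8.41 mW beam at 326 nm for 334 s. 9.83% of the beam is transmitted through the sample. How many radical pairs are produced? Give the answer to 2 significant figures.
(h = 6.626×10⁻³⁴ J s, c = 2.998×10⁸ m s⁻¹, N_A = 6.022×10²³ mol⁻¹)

7.9×10¹⁷ radical pairs

Photon energy at 326 nm: hc/λ = (6.626×10⁻³⁴)(2.998×10⁸)/(326×10⁻⁹) = 6.093×10⁻¹⁹ J.
Energy delivered: (8.41 mW)(334 s) = 2.809 J.
Photons incident: 2.809 / 6.093×10⁻¹⁹ = 4.610×10¹⁸, i.e. 4.610×10¹⁸/6.022×10²³ = 7.655×10⁻⁶ mol.
Fraction absorbed: 1 − 9.83/100 = 0.9017.
Photons absorbed: 0.9017 × 7.655×10⁻⁶ = 6.903×10⁻⁶ mol.
Product: Φ × n_abs = 0.19 × 6.903×10⁻⁶ = 1.312×10⁻⁶ mol.
As a count: 1.312×10⁻⁶ × 6.022×10²³ = 7.9×10¹⁷.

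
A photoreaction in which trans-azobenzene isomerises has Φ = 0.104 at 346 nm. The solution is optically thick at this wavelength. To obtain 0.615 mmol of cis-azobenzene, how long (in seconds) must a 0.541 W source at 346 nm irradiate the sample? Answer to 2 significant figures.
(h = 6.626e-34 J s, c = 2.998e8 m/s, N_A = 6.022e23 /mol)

t ≈ 3800 s

Product: 0.615 mmol = 6.15e-4 mol.
Photons that must be absorbed: 6.15e-4 / 0.104 = 0.005913 mol.
Photon energy: hc/λ = 5.741e-19 J; per mole, 3.457e5 J mol⁻¹.
Energy required: 0.005913 × 3.457e5 = 2044 J.
Time: 2044 J / 0.541 W = 3800 s.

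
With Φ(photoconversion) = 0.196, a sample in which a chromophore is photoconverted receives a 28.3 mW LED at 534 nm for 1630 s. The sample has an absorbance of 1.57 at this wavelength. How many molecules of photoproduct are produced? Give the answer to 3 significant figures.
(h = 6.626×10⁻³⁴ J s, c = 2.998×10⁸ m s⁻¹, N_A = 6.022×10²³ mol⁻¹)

2.37×10¹⁹ molecules

Photon energy at 534 nm: hc/λ = (6.626×10⁻³⁴)(2.998×10⁸)/(534×10⁻⁹) = 3.720×10⁻¹⁹ J.
Energy delivered: (28.3 mW)(1630 s) = 46.13 J.
Photons incident: 46.13 / 3.720×10⁻¹⁹ = 1.240×10²⁰, i.e. 1.240×10²⁰/6.022×10²³ = 2.059×10⁻⁴ mol.
Fraction absorbed: 1 − 10^(−1.57) = 0.9731.
Photons absorbed: 0.9731 × 2.059×10⁻⁴ = 2.004×10⁻⁴ mol.
Product: Φ × n_abs = 0.196 × 2.004×10⁻⁴ = 3.928×10⁻⁵ mol.
As a count: 3.928×10⁻⁵ × 6.022×10²³ = 2.37×10¹⁹.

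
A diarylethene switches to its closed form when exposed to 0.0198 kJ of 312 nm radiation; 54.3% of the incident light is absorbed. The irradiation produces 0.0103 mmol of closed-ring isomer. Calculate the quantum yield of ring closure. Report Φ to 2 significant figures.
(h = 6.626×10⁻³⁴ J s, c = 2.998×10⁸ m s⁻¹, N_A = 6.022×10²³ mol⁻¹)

Φ = 0.37

Product: 0.0103 mmol = 1.03×10⁻⁵ mol.
Photon energy at 312 nm: hc/λ = (6.626×10⁻³⁴)(2.998×10⁸)/(312×10⁻⁹) = 6.367×10⁻¹⁹ J.
Incident energy: 0.0198 kJ = 19.8 J.
Photons incident: 19.8 / 6.367×10⁻¹⁹ = 3.110×10¹⁹, i.e. 3.110×10¹⁹/6.022×10²³ = 5.164×10⁻⁵ mol.
Photons absorbed: 0.543 × 5.164×10⁻⁵ = 2.804×10⁻⁵ mol.
Φ = 1.03×10⁻⁵ mol / 2.804×10⁻⁵ mol photons = 0.37.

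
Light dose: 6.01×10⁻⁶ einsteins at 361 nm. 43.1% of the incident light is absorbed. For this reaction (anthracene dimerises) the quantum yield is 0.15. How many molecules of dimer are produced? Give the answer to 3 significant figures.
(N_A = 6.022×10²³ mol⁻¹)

2.34×10¹⁷ molecules

Photons absorbed: 0.431 × 6.01×10⁻⁶ = 2.590×10⁻⁶ mol.
Product: Φ × n_abs = 0.15 × 2.590×10⁻⁶ = 3.885×10⁻⁷ mol.
As a count: 3.885×10⁻⁷ × 6.022×10²³ = 2.34×10¹⁷.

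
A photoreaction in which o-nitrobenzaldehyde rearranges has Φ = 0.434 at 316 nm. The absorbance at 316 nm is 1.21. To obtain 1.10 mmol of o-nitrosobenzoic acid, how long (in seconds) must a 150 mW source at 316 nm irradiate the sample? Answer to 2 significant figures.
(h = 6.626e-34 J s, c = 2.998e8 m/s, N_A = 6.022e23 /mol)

Product: 1.10 mmol = 0.00110 mol.
Photons that must be absorbed: 0.00110 / 0.434 = 0.002535 mol.
Fraction absorbed: 1 − 10^(−1.21) = 0.9383.
Incident photons needed: 0.002535 / 0.9383 = 0.002702 mol.
Photon energy: hc/λ = 6.286e-19 J; per mole, 3.785e5 J mol⁻¹.
Energy required: 0.002702 × 3.785e5 = 1023 J.
Time: 1023 J / 0.15 W = 6800 s.

t ≈ 6800 s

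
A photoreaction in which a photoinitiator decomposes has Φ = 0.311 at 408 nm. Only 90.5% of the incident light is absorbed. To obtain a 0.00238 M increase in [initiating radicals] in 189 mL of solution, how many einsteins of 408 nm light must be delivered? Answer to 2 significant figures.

0.0016 einstein

Product: (0.00238 M)(0.189 L) = 4.498×10⁻⁴ mol.
Photons that must be absorbed: 4.498×10⁻⁴ / 0.311 = 0.001446 mol.
Incident photons needed: 0.001446 / 0.905 = 0.001598 mol.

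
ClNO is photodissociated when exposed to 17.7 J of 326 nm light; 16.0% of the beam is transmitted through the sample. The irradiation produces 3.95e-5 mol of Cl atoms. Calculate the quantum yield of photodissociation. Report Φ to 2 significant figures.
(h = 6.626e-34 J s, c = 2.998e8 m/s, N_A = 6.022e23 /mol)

Φ = 0.97

Photon energy at 326 nm: hc/λ = (6.626e-34)(2.998e8)/(326e-9) = 6.093e-19 J.
Photons incident: 17.7 / 6.093e-19 = 2.905e19, i.e. 2.905e19/6.022e23 = 4.824e-5 mol.
Fraction absorbed: 1 − 16.0/100 = 0.8400.
Photons absorbed: 0.8400 × 4.824e-5 = 4.052e-5 mol.
Φ = 3.95e-5 mol / 4.052e-5 mol photons = 0.97.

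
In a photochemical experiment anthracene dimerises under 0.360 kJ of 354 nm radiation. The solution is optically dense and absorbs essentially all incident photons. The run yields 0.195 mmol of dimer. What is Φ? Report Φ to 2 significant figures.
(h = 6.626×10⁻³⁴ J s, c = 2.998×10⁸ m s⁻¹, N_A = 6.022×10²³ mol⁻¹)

Φ = 0.18

Product: 0.195 mmol = 1.95×10⁻⁴ mol.
Photon energy at 354 nm: hc/λ = (6.626×10⁻³⁴)(2.998×10⁸)/(354×10⁻⁹) = 5.612×10⁻¹⁹ J.
Incident energy: 0.360 kJ = 360 J.
Photons incident: 360 / 5.612×10⁻¹⁹ = 6.415×10²⁰, i.e. 6.415×10²⁰/6.022×10²³ = 0.001065 mol.
Φ = 1.95×10⁻⁴ mol / 0.001065 mol photons = 0.18.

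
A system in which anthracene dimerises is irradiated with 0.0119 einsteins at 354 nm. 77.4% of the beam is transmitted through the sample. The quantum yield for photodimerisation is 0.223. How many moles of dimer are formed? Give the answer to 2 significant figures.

6.0e-4 mol

Fraction absorbed: 1 − 77.4/100 = 0.2260.
Photons absorbed: 0.2260 × 0.0119 = 0.002689 mol.
Product: Φ × n_abs = 0.223 × 0.002689 = 5.996e-4 mol.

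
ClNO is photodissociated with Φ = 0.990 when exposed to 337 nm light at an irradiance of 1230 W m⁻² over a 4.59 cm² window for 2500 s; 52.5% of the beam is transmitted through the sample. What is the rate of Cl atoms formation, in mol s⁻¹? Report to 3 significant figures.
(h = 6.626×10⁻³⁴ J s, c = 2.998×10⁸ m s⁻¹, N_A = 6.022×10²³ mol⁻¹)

Photon energy at 337 nm: hc/λ = (6.626×10⁻³⁴)(2.998×10⁸)/(337×10⁻⁹) = 5.895×10⁻¹⁹ J.
Energy delivered: (1230 W m⁻²)(4.59×10⁻⁴ m²)(2500 s) = 1411 J.
Photons incident: 1411 / 5.895×10⁻¹⁹ = 2.394×10²¹, i.e. 2.394×10²¹/6.022×10²³ = 0.003975 mol.
Fraction absorbed: 1 − 52.5/100 = 0.4750.
Photons absorbed: 0.4750 × 0.003975 = 0.001888 mol.
Product formed: 0.990 × 0.001888 = 0.001869 mol.
Rate: 0.001869 / 2500 s = 7.48×10⁻⁷ mol s⁻¹.

7.48×10⁻⁷ mol s⁻¹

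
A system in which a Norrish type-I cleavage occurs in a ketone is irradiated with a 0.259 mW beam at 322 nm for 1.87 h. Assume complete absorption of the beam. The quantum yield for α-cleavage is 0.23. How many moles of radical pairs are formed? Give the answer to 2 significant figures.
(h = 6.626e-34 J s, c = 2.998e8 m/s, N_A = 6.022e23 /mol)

Photon energy at 322 nm: hc/λ = (6.626e-34)(2.998e8)/(322e-9) = 6.169e-19 J.
Energy delivered: (0.259 mW)(6732 s) = 1.744 J.
Photons incident: 1.744 / 6.169e-19 = 2.827e18, i.e. 2.827e18/6.022e23 = 4.694e-6 mol.
Product: Φ × n_abs = 0.23 × 4.694e-6 = 1.080e-6 mol.

1.1e-6 mol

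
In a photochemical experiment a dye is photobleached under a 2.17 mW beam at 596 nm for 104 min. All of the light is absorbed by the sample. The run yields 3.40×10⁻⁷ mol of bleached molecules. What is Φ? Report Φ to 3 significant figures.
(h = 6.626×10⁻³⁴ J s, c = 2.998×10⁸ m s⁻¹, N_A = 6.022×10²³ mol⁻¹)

Photon energy at 596 nm: hc/λ = (6.626×10⁻³⁴)(2.998×10⁸)/(596×10⁻⁹) = 3.333×10⁻¹⁹ J.
Energy delivered: (2.17 mW)(6240 s) = 13.54 J.
Photons incident: 13.54 / 3.333×10⁻¹⁹ = 4.062×10¹⁹, i.e. 4.062×10¹⁹/6.022×10²³ = 6.745×10⁻⁵ mol.
Φ = 3.40×10⁻⁷ mol / 6.745×10⁻⁵ mol photons = 0.00504.

Φ = 0.00504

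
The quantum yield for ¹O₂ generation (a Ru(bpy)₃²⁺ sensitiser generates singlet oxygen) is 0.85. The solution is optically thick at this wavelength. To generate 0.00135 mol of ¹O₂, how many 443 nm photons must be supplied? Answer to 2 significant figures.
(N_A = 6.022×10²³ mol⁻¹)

Photons that must be absorbed: 0.00135 / 0.85 = 0.001588 mol.
Photon count: 0.001588 × 6.022×10²³ = 9.6×10²⁰.

9.6×10²⁰ photons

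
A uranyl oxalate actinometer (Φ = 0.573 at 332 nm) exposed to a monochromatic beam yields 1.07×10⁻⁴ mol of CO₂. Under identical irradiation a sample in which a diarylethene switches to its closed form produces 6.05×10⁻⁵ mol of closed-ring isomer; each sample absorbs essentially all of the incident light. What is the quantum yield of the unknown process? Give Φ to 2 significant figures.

Φ = 0.32

Photons absorbed by the actinometer: 1.07×10⁻⁴ / 0.573 = 1.867×10⁻⁴ mol.
Φ(unknown) = 6.05×10⁻⁵ / 1.867×10⁻⁴ = 0.32.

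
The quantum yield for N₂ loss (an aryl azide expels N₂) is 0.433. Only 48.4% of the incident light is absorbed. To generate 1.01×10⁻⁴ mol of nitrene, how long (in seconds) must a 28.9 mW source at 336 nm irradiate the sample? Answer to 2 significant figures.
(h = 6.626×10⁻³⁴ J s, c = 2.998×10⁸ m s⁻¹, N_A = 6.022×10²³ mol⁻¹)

Photons that must be absorbed: 1.01×10⁻⁴ / 0.433 = 2.333×10⁻⁴ mol.
Incident photons needed: 2.333×10⁻⁴ / 0.484 = 4.820×10⁻⁴ mol.
Photon energy: hc/λ = 5.912×10⁻¹⁹ J; per mole, 3.560×10⁵ J mol⁻¹.
Energy required: 4.820×10⁻⁴ × 3.560×10⁵ = 171.6 J.
Time: 171.6 J / 0.0289 W = 5900 s.

t ≈ 5900 s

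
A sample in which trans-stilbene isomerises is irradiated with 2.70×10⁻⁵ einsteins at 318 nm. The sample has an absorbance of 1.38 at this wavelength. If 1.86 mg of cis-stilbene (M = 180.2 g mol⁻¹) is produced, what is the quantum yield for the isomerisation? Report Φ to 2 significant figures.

Φ = 0.40

Product: 1.86 mg / 180.2 g mol⁻¹ = 1.032×10⁻⁵ mol.
Fraction absorbed: 1 − 10^(−1.38) = 0.9583.
Photons absorbed: 0.9583 × 2.70×10⁻⁵ = 2.587×10⁻⁵ mol.
Φ = 1.032×10⁻⁵ mol / 2.587×10⁻⁵ mol photons = 0.40.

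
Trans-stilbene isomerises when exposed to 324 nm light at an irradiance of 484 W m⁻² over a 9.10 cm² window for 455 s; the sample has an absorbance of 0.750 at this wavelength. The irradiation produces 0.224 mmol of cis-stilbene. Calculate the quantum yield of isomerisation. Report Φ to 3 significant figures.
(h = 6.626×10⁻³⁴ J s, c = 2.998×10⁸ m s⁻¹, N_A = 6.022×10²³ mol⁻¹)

Product: 0.224 mmol = 2.24×10⁻⁴ mol.
Photon energy at 324 nm: hc/λ = (6.626×10⁻³⁴)(2.998×10⁸)/(324×10⁻⁹) = 6.131×10⁻¹⁹ J.
Energy delivered: (484 W m⁻²)(9.10×10⁻⁴ m²)(455 s) = 200.4 J.
Photons incident: 200.4 / 6.131×10⁻¹⁹ = 3.269×10²⁰, i.e. 3.269×10²⁰/6.022×10²³ = 5.428×10⁻⁴ mol.
Fraction absorbed: 1 − 10^(−0.750) = 0.8222.
Photons absorbed: 0.8222 × 5.428×10⁻⁴ = 4.463×10⁻⁴ mol.
Φ = 2.24×10⁻⁴ mol / 4.463×10⁻⁴ mol photons = 0.502.

Φ = 0.502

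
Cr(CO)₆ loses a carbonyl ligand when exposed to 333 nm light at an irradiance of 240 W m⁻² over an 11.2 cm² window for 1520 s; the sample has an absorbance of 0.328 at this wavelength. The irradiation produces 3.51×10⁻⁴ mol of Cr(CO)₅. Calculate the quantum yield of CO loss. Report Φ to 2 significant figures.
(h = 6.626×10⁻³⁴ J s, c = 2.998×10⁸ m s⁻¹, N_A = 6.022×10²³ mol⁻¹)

Photon energy at 333 nm: hc/λ = (6.626×10⁻³⁴)(2.998×10⁸)/(333×10⁻⁹) = 5.965×10⁻¹⁹ J.
Energy delivered: (240 W m⁻²)(11.2×10⁻⁴ m²)(1520 s) = 408.6 J.
Photons incident: 408.6 / 5.965×10⁻¹⁹ = 6.850×10²⁰, i.e. 6.850×10²⁰/6.022×10²³ = 0.001137 mol.
Fraction absorbed: 1 − 10^(−0.328) = 0.5301.
Photons absorbed: 0.5301 × 0.001137 = 6.027×10⁻⁴ mol.
Φ = 3.51×10⁻⁴ mol / 6.027×10⁻⁴ mol photons = 0.58.

Φ = 0.58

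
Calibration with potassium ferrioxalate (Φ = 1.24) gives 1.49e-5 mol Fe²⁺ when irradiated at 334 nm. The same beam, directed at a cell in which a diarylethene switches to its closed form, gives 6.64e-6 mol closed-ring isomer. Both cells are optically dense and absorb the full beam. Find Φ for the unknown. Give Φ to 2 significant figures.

Φ = 0.55

Photons absorbed by the actinometer: 1.49e-5 / 1.24 = 1.202e-5 mol.
Φ(unknown) = 6.64e-6 / 1.202e-5 = 0.55.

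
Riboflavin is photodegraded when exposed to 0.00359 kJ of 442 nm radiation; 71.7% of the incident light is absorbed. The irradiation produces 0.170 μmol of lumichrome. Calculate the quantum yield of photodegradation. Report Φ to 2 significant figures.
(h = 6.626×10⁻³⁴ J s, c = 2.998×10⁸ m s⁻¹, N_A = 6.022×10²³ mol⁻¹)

Product: 0.170 μmol = 1.70×10⁻⁷ mol.
Photon energy at 442 nm: hc/λ = (6.626×10⁻³⁴)(2.998×10⁸)/(442×10⁻⁹) = 4.494×10⁻¹⁹ J.
Incident energy: 0.00359 kJ = 3.59 J.
Photons incident: 3.59 / 4.494×10⁻¹⁹ = 7.988×10¹⁸, i.e. 7.988×10¹⁸/6.022×10²³ = 1.326×10⁻⁵ mol.
Photons absorbed: 0.717 × 1.326×10⁻⁵ = 9.507×10⁻⁶ mol.
Φ = 1.70×10⁻⁷ mol / 9.507×10⁻⁶ mol photons = 0.018.

Φ = 0.018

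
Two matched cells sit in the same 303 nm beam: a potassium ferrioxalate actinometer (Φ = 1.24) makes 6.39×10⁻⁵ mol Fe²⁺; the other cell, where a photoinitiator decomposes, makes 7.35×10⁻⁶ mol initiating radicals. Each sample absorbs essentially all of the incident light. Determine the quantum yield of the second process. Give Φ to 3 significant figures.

Φ = 0.143

Photons absorbed by the actinometer: 6.39×10⁻⁵ / 1.24 = 5.153×10⁻⁵ mol.
Φ(unknown) = 7.35×10⁻⁶ / 5.153×10⁻⁵ = 0.143.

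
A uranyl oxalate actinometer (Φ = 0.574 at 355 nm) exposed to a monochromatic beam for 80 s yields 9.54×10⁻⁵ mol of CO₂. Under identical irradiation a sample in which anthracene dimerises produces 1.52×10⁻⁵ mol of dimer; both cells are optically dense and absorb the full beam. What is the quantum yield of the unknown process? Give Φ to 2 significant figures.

Φ = 0.091

Photons absorbed by the actinometer: 9.54×10⁻⁵ / 0.574 = 1.662×10⁻⁴ mol.
Φ(unknown) = 1.52×10⁻⁵ / 1.662×10⁻⁴ = 0.091.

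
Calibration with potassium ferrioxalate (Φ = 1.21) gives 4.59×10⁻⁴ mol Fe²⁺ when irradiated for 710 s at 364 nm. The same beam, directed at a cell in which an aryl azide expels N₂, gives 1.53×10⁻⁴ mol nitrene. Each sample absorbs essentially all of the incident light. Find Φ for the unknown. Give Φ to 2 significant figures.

Photons absorbed by the actinometer: 4.59×10⁻⁴ / 1.21 = 3.793×10⁻⁴ mol.
Φ(unknown) = 1.53×10⁻⁴ / 3.793×10⁻⁴ = 0.40.

Φ = 0.40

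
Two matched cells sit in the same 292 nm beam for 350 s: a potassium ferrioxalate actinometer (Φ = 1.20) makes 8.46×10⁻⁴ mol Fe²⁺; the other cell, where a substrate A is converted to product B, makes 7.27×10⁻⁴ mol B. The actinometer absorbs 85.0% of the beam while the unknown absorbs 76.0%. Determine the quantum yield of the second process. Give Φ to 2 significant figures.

Photons absorbed by the actinometer: 8.46×10⁻⁴ / 1.20 = 7.050×10⁻⁴ mol.
Incident flux: 7.050×10⁻⁴ / 0.850 = 8.294×10⁻⁴ einstein.
Absorbed by unknown: 0.760 × 8.294×10⁻⁴ = 6.303×10⁻⁴ mol.
Φ(unknown) = 7.27×10⁻⁴ / 6.303×10⁻⁴ = 1.2.

Φ = 1.2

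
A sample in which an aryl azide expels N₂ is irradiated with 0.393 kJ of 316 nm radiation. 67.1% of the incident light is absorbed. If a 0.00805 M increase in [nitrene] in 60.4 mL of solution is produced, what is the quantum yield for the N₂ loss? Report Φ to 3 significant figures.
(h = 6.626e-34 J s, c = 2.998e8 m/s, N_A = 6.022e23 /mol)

Product: (0.00805 M)(0.0604 L) = 4.862e-4 mol.
Photon energy at 316 nm: hc/λ = (6.626e-34)(2.998e8)/(316e-9) = 6.286e-19 J.
Incident energy: 0.393 kJ = 393 J.
Photons incident: 393 / 6.286e-19 = 6.252e20, i.e. 6.252e20/6.022e23 = 0.001038 mol.
Photons absorbed: 0.671 × 0.001038 = 6.965e-4 mol.
Φ = 4.862e-4 mol / 6.965e-4 mol photons = 0.698.

Φ = 0.698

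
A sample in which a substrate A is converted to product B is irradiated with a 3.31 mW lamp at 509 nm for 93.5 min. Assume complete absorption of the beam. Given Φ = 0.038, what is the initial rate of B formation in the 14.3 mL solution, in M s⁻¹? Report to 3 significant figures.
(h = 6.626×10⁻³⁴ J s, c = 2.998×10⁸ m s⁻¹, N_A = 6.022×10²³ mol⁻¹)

3.74×10⁻⁸ M s⁻¹

Photon energy at 509 nm: hc/λ = (6.626×10⁻³⁴)(2.998×10⁸)/(509×10⁻⁹) = 3.903×10⁻¹⁹ J.
Energy delivered: (3.31 mW)(5610 s) = 18.57 J.
Photons incident: 18.57 / 3.903×10⁻¹⁹ = 4.758×10¹⁹, i.e. 4.758×10¹⁹/6.022×10²³ = 7.901×10⁻⁵ mol.
Product formed: 0.038 × 7.901×10⁻⁵ = 3.002×10⁻⁶ mol.
Rate: 3.002×10⁻⁶ mol / (5610 s × 0.0143 L) = 3.74×10⁻⁸ M s⁻¹.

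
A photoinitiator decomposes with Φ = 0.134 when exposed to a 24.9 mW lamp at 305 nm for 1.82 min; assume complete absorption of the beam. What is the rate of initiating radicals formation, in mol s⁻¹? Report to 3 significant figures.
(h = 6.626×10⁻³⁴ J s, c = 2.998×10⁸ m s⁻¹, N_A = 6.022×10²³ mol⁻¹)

Photon energy at 305 nm: hc/λ = (6.626×10⁻³⁴)(2.998×10⁸)/(305×10⁻⁹) = 6.513×10⁻¹⁹ J.
Energy delivered: (24.9 mW)(109.2 s) = 2.719 J.
Photons incident: 2.719 / 6.513×10⁻¹⁹ = 4.175×10¹⁸, i.e. 4.175×10¹⁸/6.022×10²³ = 6.933×10⁻⁶ mol.
Product formed: 0.134 × 6.933×10⁻⁶ = 9.290×10⁻⁷ mol.
Rate: 9.290×10⁻⁷ / 109.2 s = 8.51×10⁻⁹ mol s⁻¹.

8.51×10⁻⁹ mol s⁻¹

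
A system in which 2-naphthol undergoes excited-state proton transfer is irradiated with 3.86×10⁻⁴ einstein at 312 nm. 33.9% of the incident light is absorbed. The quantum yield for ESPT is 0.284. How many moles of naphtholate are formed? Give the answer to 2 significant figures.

3.7×10⁻⁵ mol

Photons absorbed: 0.339 × 3.86×10⁻⁴ = 1.309×10⁻⁴ mol.
Product: Φ × n_abs = 0.284 × 1.309×10⁻⁴ = 3.718×10⁻⁵ mol.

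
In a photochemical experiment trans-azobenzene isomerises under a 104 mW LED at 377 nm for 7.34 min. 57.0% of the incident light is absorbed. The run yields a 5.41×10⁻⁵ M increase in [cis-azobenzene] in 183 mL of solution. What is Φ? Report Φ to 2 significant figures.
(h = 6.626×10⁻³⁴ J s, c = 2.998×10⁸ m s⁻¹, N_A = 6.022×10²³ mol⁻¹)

Φ = 0.12

Product: (5.41×10⁻⁵ M)(0.183 L) = 9.900×10⁻⁶ mol.
Photon energy at 377 nm: hc/λ = (6.626×10⁻³⁴)(2.998×10⁸)/(377×10⁻⁹) = 5.269×10⁻¹⁹ J.
Energy delivered: (104 mW)(440.4 s) = 45.80 J.
Photons incident: 45.80 / 5.269×10⁻¹⁹ = 8.692×10¹⁹, i.e. 8.692×10¹⁹/6.022×10²³ = 1.443×10⁻⁴ mol.
Photons absorbed: 0.570 × 1.443×10⁻⁴ = 8.225×10⁻⁵ mol.
Φ = 9.900×10⁻⁶ mol / 8.225×10⁻⁵ mol photons = 0.12.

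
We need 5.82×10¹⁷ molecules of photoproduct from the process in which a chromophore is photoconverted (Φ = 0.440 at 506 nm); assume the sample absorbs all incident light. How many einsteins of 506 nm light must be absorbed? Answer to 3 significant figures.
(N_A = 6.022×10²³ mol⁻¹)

2.20×10⁻⁶ einstein

Product: 5.82×10¹⁷ / 6.022×10²³ = 9.665×10⁻⁷ mol.
Photons that must be absorbed: 9.665×10⁻⁷ / 0.440 = 2.197×10⁻⁶ mol.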